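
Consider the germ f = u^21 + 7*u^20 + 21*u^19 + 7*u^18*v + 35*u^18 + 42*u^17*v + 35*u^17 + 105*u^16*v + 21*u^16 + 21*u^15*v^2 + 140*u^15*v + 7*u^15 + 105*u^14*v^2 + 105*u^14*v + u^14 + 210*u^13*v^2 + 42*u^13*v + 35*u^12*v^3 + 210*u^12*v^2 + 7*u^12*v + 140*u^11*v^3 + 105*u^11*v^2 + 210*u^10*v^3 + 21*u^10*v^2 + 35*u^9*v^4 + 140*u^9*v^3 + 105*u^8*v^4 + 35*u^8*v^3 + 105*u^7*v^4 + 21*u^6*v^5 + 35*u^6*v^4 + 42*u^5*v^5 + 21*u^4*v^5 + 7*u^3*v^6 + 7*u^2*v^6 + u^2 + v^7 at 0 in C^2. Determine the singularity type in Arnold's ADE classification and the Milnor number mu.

The Hessian of f at 0 has rank 1. Corank 1: A-series; mu = 6 gives A_6.

Type A6, Milnor number mu = 6.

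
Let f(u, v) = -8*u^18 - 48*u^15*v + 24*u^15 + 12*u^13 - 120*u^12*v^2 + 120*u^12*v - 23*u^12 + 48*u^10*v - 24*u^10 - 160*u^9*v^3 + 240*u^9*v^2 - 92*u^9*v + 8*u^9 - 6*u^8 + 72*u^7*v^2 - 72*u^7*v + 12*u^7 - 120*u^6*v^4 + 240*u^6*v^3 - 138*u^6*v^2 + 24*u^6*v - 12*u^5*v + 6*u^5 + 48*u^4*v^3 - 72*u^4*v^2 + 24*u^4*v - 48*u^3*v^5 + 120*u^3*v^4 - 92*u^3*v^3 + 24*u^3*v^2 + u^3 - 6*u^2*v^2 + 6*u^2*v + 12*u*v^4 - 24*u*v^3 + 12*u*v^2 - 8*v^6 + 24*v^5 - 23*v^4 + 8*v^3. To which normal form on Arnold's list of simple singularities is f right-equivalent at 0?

E6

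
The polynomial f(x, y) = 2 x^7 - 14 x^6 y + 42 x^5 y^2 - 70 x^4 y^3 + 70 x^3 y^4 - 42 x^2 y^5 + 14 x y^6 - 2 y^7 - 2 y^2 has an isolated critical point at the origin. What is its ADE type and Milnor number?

Type A6, Milnor number mu = 6.

The Hessian of f at 0 has rank 1. Corank 1: A-series; mu = 6 gives A_6.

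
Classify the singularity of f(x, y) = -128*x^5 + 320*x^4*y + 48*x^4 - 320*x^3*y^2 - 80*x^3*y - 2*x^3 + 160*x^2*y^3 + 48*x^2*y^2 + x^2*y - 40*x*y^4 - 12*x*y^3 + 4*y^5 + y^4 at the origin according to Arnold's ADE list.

D_5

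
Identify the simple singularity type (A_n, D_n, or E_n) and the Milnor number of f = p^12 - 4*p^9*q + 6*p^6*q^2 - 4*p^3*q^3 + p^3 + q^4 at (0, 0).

Type E_{6}, Milnor number mu = 6.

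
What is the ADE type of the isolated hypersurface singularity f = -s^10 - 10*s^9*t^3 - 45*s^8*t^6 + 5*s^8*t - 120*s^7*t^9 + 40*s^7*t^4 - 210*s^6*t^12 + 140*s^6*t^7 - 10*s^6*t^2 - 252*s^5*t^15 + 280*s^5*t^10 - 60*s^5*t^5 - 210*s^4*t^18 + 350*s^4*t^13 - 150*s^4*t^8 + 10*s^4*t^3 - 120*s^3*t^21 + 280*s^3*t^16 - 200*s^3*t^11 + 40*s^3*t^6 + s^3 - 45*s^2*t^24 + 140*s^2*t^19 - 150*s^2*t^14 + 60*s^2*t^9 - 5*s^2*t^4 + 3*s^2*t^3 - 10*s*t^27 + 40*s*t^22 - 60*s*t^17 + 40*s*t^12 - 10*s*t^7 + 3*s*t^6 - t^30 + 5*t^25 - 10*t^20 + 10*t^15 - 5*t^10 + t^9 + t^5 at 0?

The Hessian of f at 0 has rank 0. Corank 2; j^3 = s^3 is a perfect cube, so E-series; the 5-jet and mu = 8 give E_8.

E8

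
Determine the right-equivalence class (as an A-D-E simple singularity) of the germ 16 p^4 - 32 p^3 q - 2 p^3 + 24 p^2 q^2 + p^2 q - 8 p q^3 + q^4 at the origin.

D_5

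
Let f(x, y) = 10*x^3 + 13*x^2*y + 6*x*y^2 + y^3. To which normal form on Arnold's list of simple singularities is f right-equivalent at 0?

The Hessian of f at 0 has rank 0. Corank 2; j^3 = (2*x + y)*(5*x^2 + 4*x*y + y^2) splits into three distinct lines over C (the quadratic factor has nonzero discriminant), so D_4.

D4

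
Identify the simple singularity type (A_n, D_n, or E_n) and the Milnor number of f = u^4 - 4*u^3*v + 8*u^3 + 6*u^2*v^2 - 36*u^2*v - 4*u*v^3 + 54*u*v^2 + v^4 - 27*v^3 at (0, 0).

The Hessian of f at 0 has rank 0. Corank 2; j^3 = (2*u - 3*v)^3 is a perfect cube, so E-series; the 4-jet and mu = 6 give E_6.

Type E6, Milnor number mu = 6.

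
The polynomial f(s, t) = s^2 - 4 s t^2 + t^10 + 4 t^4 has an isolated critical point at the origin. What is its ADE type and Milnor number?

Type A_{9}, Milnor number mu = 9.

The Hessian of f at 0 is [[2, 0], [0, 0]] with rank 1, so corank 1. A Groebner basis of the Jacobian ideal J(f) in C{s,t} is {s^5, s^4*t, -s/2 + t^2}; counting standard monomials gives mu = 9. Corank 1: A-series; mu = 9 gives A_9.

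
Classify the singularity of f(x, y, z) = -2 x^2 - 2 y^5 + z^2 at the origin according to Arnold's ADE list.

A_{4}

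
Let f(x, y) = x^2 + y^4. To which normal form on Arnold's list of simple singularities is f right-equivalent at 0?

The Hessian of f at 0 is [[2, 0], [0, 0]] with rank 1, so corank 1. A Groebner basis of the Jacobian ideal J(f) in C{x,y} is {y^3, x}; counting standard monomials gives mu = 3. Corank 1: A-series; mu = 3 gives A_3.

A_3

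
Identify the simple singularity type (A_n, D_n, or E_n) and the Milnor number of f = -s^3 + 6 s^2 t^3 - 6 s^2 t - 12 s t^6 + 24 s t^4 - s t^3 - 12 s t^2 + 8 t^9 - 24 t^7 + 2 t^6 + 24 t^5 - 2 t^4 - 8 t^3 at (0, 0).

The Hessian of f at 0 has rank 0. Corank 2; j^3 = -(s + 2*t)^3 is a perfect cube, so E-series; the 4-jet and mu = 7 give E_7.

Type E_7, Milnor number mu = 7.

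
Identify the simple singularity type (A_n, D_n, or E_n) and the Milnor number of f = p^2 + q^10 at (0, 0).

Type A9, Milnor number mu = 9.

The Hessian of f at 0 has rank 1. Corank 1: A-series; mu = 9 gives A_9.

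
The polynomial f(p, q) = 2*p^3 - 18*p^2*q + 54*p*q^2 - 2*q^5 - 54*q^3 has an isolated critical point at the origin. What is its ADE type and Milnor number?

The Hessian of f at 0 has rank 0. Corank 2; j^3 = 2*(p - 3*q)^3 is a perfect cube, so E-series; the 5-jet and mu = 8 give E_8.

Type E8, Milnor number mu = 8.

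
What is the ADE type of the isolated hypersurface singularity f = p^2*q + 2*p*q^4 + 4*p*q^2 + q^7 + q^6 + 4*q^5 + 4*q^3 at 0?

The Hessian of f at 0 has rank 0. Corank 2; j^3 = q*(p + 2*q)^2 has shape L^2 M (L != M), so D-series; mu = 7 gives D_7.

D7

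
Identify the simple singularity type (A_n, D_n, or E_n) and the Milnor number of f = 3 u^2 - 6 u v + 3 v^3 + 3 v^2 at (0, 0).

The Hessian of f at 0 has rank 1. Corank 1: A-series; mu = 2 gives A_2.

Type A_{2}, Milnor number mu = 2.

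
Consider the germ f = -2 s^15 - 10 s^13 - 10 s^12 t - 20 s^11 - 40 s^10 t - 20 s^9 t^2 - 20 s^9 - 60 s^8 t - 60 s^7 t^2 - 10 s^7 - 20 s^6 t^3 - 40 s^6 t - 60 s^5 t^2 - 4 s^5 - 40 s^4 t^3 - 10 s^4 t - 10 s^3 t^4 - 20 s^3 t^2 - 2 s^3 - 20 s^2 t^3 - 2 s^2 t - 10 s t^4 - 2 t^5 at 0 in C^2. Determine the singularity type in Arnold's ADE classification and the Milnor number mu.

The Hessian of f at 0 is [[0, 0], [0, 0]] with rank 0, so corank 2. A Groebner basis of the Jacobian ideal J(f) in C{s,t} is {-s*t/5 + t^4, s*t^2, s^2 + s*t}; counting standard monomials gives mu = 6. Corank 2; j^3 = -2*s^2*(s + t) has shape L^2 M (L != M), so D-series; mu = 6 gives D_6.

Type D_{6}, Milnor number mu = 6.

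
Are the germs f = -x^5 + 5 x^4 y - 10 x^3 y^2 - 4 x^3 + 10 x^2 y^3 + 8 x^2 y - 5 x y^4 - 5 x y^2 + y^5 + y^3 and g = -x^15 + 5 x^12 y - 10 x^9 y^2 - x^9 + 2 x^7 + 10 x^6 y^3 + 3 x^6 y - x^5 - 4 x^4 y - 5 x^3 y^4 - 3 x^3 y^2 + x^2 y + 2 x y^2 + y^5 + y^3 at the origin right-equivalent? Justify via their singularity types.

Yes.

The Hessian of f at 0 is [[0, 0], [0, 0]] with rank 0, so corank 2. A Groebner basis of the Jacobian ideal J(f) in C{x,y} is {32*x*y/5 + y^4 - 16*y^2/5, x*y^2 - y^3/2, x^2 - 3*x*y/2 + y^2/2}; counting standard monomials gives mu = 6. Corank 2; j^3 = -(x - y)*(2*x - y)^2 has shape L^2 M (L != M), so D-series; mu = 6 gives D_6. The Hessian of g at 0 is [[0, 0], [0, 0]] with rank 0, so corank 2. A Groebner basis of the Jacobian ideal J(g) in C{x,y} is {x*y + y^4 + y^2, x*y^2 + y^3, x^2 - 3*x*y - 4*y^2}; counting standard monomials gives mu = 6. Corank 2; j^3 = y*(x + y)^2 has shape L^2 M (L != M), so D-series; mu = 6 gives D_6. Both have type D_6, hence right-equivalent.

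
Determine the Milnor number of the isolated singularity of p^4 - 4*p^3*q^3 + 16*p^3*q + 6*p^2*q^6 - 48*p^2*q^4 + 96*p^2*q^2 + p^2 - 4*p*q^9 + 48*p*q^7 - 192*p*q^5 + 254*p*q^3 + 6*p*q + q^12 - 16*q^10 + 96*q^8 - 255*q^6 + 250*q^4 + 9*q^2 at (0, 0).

3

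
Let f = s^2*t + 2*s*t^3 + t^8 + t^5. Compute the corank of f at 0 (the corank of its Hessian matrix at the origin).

Hessian at 0 has rank 0.

2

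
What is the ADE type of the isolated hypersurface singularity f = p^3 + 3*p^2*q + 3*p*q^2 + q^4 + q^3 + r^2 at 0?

The Hessian of f at 0 is [[0, 0, 0], [0, 0, 0], [0, 0, 2]] with rank 1, so corank 2. A Groebner basis of the Jacobian ideal J(f) in C{p,q,r} is {q^3, p^2 + 2*p*q + q^2, r}; counting standard monomials gives mu = 6. Corank 2; j^3 = (p + q)^3 is a perfect cube, so E-series; the 4-jet and mu = 6 give E_6.

E_6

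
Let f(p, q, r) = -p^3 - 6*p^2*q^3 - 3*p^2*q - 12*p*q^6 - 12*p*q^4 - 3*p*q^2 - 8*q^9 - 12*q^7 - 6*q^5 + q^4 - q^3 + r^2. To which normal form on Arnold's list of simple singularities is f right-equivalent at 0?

The Hessian of f at 0 has rank 1. Corank 2; j^3 = -(p + q)^3 is a perfect cube, so E-series; the 4-jet and mu = 6 give E_6.

E_6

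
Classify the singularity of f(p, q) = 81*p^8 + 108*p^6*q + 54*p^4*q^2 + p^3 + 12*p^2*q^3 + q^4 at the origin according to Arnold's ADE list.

The Hessian of f at 0 is [[0, 0], [0, 0]] with rank 0, so corank 2. A Groebner basis of the Jacobian ideal J(f) in C{p,q} is {q^3, p^2}; counting standard monomials gives mu = 6. Corank 2; j^3 = p^3 is a perfect cube, so E-series; the 4-jet and mu = 6 give E_6.

E6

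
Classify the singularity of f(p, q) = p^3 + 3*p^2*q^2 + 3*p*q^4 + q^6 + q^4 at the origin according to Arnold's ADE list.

E6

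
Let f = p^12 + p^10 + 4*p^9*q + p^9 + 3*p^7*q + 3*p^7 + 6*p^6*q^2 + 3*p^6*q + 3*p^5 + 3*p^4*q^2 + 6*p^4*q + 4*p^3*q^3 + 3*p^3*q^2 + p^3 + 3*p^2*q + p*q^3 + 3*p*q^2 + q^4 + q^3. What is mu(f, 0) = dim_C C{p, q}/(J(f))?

7

The Hessian of f at 0 is [[0, 0], [0, 0]] with rank 0, so corank 2. A Groebner basis of the Jacobian ideal J(f) in C{p,q} is {p^3 + 3*p^2*q + 6*p^2 + 12*p*q + 6*q^2, -3*p^2 + p*q^2 - 6*p*q - 3*q^2, 3*p^2 + 6*p*q + q^3 + 3*q^2}; counting standard monomials gives mu = 7. Corank 2; j^3 = (p + q)^3 is a perfect cube, so E-series; the 4-jet and mu = 7 give E_7.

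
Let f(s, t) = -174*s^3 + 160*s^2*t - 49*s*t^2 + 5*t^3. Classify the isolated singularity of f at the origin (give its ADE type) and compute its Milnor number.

The Hessian of f at 0 is [[0, 0], [0, 0]] with rank 0, so corank 2. A Groebner basis of the Jacobian ideal J(f) in C{s,t} is {t^3, s^2 - t^2/22, s*t - 5*t^2/22}; counting standard monomials gives mu = 4. Corank 2; j^3 = -(3*s - t)*(58*s^2 - 34*s*t + 5*t^2) splits into three distinct lines over C (the quadratic factor has nonzero discriminant), so D_4.

Type D_{4}, Milnor number mu = 4.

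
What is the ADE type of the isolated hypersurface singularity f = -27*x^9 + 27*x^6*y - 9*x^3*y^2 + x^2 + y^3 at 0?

A_{2}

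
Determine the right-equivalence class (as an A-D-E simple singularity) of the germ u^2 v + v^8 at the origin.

D_{9}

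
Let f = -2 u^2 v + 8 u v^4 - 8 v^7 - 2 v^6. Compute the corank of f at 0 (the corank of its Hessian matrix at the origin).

2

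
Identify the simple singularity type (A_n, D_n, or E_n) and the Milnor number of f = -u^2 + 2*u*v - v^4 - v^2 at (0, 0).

The Hessian of f at 0 has rank 1. Corank 1: A-series; mu = 3 gives A_3.

Type A_3, Milnor number mu = 3.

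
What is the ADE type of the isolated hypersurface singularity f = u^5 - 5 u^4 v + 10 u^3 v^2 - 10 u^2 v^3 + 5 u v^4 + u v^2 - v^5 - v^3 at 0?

The Hessian of f at 0 is [[0, 0], [0, 0]] with rank 0, so corank 2. A Groebner basis of the Jacobian ideal J(f) in C{u,v} is {u^4 + v^2/5, v^3, u*v - v^2}; counting standard monomials gives mu = 6. Corank 2; j^3 = v^2*(u - v) has shape L^2 M (L != M), so D-series; mu = 6 gives D_6.

D_6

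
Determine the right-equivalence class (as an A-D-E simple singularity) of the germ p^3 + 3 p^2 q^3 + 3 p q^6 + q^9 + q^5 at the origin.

The Hessian of f at 0 has rank 0. Corank 2; j^3 = p^3 is a perfect cube, so E-series; the 5-jet and mu = 8 give E_8.

E_8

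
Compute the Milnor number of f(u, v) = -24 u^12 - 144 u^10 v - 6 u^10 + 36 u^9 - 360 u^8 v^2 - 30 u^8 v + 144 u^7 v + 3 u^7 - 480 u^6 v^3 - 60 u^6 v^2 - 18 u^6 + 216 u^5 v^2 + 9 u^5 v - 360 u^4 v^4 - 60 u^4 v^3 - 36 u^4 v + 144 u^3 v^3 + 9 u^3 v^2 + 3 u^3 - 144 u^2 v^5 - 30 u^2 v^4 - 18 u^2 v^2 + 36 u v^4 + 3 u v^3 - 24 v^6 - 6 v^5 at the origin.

7

The Hessian of f at 0 is [[0, 0], [0, 0]] with rank 0, so corank 2. A Groebner basis of the Jacobian ideal J(f) in C{u,v} is {-u^2/4 + v^4 - v^3/12, u^3, u^2*v + u^2/12 + v^3/36, -u^2/2 + u*v^2 - v^3/6}; counting standard monomials gives mu = 7. Corank 2; j^3 = 3*u^3 is a perfect cube, so E-series; the 4-jet and mu = 7 give E_7.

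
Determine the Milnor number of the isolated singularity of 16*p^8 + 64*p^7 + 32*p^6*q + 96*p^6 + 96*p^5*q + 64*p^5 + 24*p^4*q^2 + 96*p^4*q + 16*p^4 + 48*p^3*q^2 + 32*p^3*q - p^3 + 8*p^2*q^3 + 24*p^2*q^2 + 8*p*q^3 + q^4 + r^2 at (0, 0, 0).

6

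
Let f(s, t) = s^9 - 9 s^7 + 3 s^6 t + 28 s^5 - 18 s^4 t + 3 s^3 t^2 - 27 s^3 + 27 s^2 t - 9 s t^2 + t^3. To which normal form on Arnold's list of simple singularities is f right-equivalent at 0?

E_{8}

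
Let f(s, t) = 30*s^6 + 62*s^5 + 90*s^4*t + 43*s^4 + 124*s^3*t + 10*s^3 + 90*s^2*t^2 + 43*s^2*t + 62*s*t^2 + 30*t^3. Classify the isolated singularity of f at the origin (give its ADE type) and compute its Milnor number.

The Hessian of f at 0 is [[0, 0], [0, 0]] with rank 0, so corank 2. A Groebner basis of the Jacobian ideal J(f) in C{s,t} is {t^3, s^2 - 26*t^2/11, s*t + 17*t^2/11}; counting standard monomials gives mu = 4. Corank 2; j^3 = (2*s + 3*t)*(5*s^2 + 14*s*t + 10*t^2) splits into three distinct lines over C (the quadratic factor has nonzero discriminant), so D_4.

Type D4, Milnor number mu = 4.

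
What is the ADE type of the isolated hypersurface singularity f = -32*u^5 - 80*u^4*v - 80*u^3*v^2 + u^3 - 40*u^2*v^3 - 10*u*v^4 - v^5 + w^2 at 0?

E8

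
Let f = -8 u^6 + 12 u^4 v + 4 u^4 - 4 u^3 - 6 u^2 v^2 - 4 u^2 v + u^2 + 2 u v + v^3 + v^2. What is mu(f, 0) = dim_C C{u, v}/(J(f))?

The Hessian of f at 0 is [[2, 2], [2, 2]] with rank 1, so corank 1. A Groebner basis of the Jacobian ideal J(f) in C{u,v} is {v^2, u + v}; counting standard monomials gives mu = 2. Corank 1: A-series; mu = 2 gives A_2.

2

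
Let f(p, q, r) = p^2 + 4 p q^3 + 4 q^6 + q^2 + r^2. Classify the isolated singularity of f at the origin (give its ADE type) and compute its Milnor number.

The Hessian of f at 0 has rank 3. Corank 0: nondegenerate Morse point, so A_1.

Type A_{1}, Milnor number mu = 1.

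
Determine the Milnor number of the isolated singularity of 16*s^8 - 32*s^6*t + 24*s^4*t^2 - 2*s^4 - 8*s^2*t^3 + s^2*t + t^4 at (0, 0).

5

The Hessian of f at 0 has rank 0. Corank 2; j^3 = s^2*t has shape L^2 M (L != M), so D-series; mu = 5 gives D_5.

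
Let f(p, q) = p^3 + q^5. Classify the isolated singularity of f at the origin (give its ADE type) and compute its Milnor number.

Type E8, Milnor number mu = 8.

The Hessian of f at 0 has rank 0. Corank 2; j^3 = p^3 is a perfect cube, so E-series; the 5-jet and mu = 8 give E_8.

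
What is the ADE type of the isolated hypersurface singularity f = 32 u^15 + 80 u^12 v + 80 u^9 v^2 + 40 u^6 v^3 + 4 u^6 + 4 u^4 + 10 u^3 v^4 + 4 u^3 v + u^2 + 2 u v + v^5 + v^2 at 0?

A_4

The Hessian of f at 0 has rank 1. Corank 1: A-series; mu = 4 gives A_4.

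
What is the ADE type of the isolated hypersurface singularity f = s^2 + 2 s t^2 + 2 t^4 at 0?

A_3

The Hessian of f at 0 has rank 1. Corank 1: A-series; mu = 3 gives A_3.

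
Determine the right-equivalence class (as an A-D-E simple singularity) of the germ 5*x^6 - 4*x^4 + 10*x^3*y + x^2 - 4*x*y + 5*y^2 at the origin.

A_1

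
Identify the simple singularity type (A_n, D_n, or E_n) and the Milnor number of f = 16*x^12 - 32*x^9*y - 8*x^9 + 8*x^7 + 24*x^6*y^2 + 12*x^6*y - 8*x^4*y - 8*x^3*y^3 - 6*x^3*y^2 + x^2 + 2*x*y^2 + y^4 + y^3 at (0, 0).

The Hessian of f at 0 has rank 1. Corank 1: A-series; mu = 2 gives A_2.

Type A_{2}, Milnor number mu = 2.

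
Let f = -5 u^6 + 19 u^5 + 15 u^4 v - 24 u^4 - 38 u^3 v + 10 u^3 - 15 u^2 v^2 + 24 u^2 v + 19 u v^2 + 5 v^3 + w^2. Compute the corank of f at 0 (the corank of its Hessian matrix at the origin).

2

Hessian at 0 has rank 1.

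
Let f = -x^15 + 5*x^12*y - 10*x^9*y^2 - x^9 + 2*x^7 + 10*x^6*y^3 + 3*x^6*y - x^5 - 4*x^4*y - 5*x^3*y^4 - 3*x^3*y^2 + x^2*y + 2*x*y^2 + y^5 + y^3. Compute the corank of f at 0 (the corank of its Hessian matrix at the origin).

The Hessian at 0 is [[0, 0], [0, 0]] of rank 0; hence corank 2.

2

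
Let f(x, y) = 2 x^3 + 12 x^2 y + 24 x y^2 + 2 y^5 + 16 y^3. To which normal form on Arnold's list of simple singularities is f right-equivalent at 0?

E8

The Hessian of f at 0 has rank 0. Corank 2; j^3 = 2*(x + 2*y)^3 is a perfect cube, so E-series; the 5-jet and mu = 8 give E_8.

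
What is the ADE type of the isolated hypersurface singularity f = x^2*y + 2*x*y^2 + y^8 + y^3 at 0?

D9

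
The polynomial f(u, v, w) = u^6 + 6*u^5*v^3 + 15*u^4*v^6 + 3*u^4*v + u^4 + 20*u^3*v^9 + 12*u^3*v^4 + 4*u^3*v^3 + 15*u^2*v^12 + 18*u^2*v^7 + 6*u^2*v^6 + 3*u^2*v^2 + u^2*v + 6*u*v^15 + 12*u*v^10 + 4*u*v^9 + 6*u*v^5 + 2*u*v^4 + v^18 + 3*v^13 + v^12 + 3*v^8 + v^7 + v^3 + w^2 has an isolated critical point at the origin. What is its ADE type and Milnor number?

The Hessian of f at 0 has rank 1. Corank 2; j^3 = v*(u^2 + v^2) splits into three distinct lines over C (the quadratic factor has nonzero discriminant), so D_4.

Type D4, Milnor number mu = 4.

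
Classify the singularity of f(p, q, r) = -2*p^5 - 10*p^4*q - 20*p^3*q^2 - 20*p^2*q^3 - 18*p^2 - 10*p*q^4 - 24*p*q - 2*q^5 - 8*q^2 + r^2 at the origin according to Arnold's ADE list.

A4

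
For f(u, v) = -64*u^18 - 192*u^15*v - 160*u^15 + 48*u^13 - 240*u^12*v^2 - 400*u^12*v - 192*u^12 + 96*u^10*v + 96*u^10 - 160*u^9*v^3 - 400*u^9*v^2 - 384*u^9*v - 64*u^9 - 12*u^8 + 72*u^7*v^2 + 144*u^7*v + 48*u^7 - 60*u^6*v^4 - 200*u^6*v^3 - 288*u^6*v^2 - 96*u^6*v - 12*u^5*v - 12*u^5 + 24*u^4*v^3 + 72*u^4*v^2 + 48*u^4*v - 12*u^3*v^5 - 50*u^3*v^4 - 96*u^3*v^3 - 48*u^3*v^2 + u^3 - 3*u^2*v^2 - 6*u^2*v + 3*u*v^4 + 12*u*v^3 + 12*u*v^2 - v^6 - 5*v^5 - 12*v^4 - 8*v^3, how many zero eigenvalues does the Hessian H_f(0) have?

Hessian at 0 has rank 0.

2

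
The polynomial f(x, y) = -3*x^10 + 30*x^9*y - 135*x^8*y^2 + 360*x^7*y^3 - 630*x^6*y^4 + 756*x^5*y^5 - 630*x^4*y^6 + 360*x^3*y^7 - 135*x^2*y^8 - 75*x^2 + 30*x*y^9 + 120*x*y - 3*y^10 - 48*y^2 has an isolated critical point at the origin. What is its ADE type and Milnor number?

Type A_9, Milnor number mu = 9.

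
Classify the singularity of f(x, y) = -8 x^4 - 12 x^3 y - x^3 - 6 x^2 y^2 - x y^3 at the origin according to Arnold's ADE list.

E_7

The Hessian of f at 0 has rank 0. Corank 2; j^3 = -x^3 is a perfect cube, so E-series; the 4-jet and mu = 7 give E_7.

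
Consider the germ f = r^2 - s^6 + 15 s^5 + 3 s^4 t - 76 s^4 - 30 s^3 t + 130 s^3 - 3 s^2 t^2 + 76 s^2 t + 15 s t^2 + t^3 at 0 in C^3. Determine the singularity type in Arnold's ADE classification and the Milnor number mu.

The Hessian of f at 0 is [[0, 0, 0], [0, 0, 0], [0, 0, 2]] with rank 1, so corank 2. A Groebner basis of the Jacobian ideal J(f) in C{s,t,r} is {t^3, s^2 - 3*t^2/74, s*t + 15*t^2/74, r}; counting standard monomials gives mu = 4. Corank 2; j^3 = (5*s + t)*(26*s^2 + 10*s*t + t^2) splits into three distinct lines over C (the quadratic factor has nonzero discriminant), so D_4.

Type D4, Milnor number mu = 4.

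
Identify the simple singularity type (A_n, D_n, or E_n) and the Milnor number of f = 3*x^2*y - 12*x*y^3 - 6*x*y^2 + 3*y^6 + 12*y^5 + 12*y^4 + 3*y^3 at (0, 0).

Type D_{7}, Milnor number mu = 7.

The Hessian of f at 0 is [[0, 0], [0, 0]] with rank 0, so corank 2. A Groebner basis of the Jacobian ideal J(f) in C{x,y} is {x^3 + 2*x^2 - 7*x*y^2 - x*y - y^2, x^2*y + 2*x^2/3 - 10*x*y^2/3 - x*y/6 - y^2/2, -x*y/2 + y^3 + y^2/2}; counting standard monomials gives mu = 7. Corank 2; j^3 = 3*y*(x - y)^2 has shape L^2 M (L != M), so D-series; mu = 7 gives D_7.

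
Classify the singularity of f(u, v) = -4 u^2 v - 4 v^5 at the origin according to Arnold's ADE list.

D_{6}

The Hessian of f at 0 has rank 0. Corank 2; j^3 = -4*u^2*v has shape L^2 M (L != M), so D-series; mu = 6 gives D_6.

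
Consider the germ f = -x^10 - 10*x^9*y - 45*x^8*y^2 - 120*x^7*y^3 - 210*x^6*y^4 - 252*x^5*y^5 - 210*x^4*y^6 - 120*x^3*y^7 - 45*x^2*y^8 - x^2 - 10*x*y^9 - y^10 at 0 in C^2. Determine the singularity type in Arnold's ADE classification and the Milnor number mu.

The Hessian of f at 0 has rank 1. Corank 1: A-series; mu = 9 gives A_9.

Type A_9, Milnor number mu = 9.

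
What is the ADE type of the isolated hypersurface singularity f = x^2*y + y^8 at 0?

D_9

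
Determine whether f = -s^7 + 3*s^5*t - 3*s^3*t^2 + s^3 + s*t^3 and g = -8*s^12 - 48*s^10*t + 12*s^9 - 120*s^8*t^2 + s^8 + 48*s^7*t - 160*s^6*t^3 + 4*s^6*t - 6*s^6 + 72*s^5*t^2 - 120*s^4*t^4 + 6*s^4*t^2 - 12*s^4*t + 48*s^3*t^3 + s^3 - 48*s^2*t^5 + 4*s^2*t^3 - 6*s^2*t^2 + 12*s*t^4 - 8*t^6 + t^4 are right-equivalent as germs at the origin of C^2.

No.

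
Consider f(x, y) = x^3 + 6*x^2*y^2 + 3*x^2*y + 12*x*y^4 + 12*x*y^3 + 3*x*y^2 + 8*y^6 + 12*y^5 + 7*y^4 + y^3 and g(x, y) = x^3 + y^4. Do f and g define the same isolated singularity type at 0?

The Hessian of f at 0 is [[0, 0], [0, 0]] with rank 0, so corank 2. A Groebner basis of the Jacobian ideal J(f) in C{x,y} is {x^3 + 3*x^2/4 + 3*x*y/2 + 3*y^2/4, x^2*y - x^2/2 - x*y - y^2/2, x^2/4 + x*y^2 + x*y/2 + y^2/4, y^3}; counting standard monomials gives mu = 6. Corank 2; j^3 = (x + y)^3 is a perfect cube, so E-series; the 4-jet and mu = 6 give E_6. The Hessian of g at 0 is [[0, 0], [0, 0]] with rank 0, so corank 2. A Groebner basis of the Jacobian ideal J(g) in C{x,y} is {y^3, x^2}; counting standard monomials gives mu = 6. Corank 2; j^3 = x^3 is a perfect cube, so E-series; the 4-jet and mu = 6 give E_6. Both have type E_6, hence right-equivalent.

Yes.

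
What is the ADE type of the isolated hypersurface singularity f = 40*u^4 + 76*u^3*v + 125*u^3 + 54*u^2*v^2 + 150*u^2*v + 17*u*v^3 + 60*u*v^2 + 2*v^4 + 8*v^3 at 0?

The Hessian of f at 0 has rank 0. Corank 2; j^3 = (5*u + 2*v)^3 is a perfect cube, so E-series; the 4-jet and mu = 7 give E_7.

E_7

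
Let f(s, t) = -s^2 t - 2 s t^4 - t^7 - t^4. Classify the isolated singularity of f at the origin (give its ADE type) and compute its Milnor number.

Type D5, Milnor number mu = 5.

The Hessian of f at 0 is [[0, 0], [0, 0]] with rank 0, so corank 2. A Groebner basis of the Jacobian ideal J(f) in C{s,t} is {s^3, s^2/4 + t^3, s*t}; counting standard monomials gives mu = 5. Corank 2; j^3 = -s^2*t has shape L^2 M (L != M), so D-series; mu = 5 gives D_5.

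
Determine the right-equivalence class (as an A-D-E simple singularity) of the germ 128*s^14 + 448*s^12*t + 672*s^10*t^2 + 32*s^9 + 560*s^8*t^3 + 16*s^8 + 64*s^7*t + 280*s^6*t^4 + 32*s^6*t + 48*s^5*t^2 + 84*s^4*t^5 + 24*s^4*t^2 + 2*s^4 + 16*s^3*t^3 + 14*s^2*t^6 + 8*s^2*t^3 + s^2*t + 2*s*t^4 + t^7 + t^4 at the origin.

The Hessian of f at 0 has rank 0. Corank 2; j^3 = s^2*t has shape L^2 M (L != M), so D-series; mu = 5 gives D_5.

D_{5}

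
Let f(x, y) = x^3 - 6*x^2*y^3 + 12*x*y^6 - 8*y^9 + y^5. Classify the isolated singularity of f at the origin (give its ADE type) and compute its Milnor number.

Type E8, Milnor number mu = 8.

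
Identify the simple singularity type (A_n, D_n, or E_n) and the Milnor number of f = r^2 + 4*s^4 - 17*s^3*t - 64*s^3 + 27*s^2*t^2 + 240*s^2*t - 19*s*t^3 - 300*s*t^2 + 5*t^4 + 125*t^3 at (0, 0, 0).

The Hessian of f at 0 is [[0, 0, 0], [0, 0, 0], [0, 0, 2]] with rank 1, so corank 2. A Groebner basis of the Jacobian ideal J(f) in C{s,t,r} is {196608*s^2 - 491520*s*t + t^4 - 64*t^3 + 307200*t^2, s^3 - 2160*s^2 + 5400*s*t - 5*t^3/4 - 3375*t^2, s^2*t - 1216*s^2 + 3040*s*t - 7*t^3/6 - 1900*t^2, -512*s^2 + s*t^2 + 1280*s*t - 13*t^3/12 - 800*t^2, r}; counting standard monomials gives mu = 7. Corank 2; j^3 = -(4*s - 5*t)^3 is a perfect cube, so E-series; the 4-jet and mu = 7 give E_7.

Type E_7, Milnor number mu = 7.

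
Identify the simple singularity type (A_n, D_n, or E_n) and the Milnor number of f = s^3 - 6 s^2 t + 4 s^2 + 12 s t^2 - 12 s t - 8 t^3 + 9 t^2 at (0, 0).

The Hessian of f at 0 has rank 1. Corank 1: A-series; mu = 2 gives A_2.

Type A_{2}, Milnor number mu = 2.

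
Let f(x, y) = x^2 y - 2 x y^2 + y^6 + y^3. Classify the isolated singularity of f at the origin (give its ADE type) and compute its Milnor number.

Type D_{7}, Milnor number mu = 7.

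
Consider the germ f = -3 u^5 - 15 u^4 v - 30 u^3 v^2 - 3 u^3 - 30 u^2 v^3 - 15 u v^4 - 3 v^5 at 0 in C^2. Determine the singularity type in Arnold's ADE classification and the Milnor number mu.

Type E_8, Milnor number mu = 8.

The Hessian of f at 0 has rank 0. Corank 2; j^3 = -3*u^3 is a perfect cube, so E-series; the 5-jet and mu = 8 give E_8.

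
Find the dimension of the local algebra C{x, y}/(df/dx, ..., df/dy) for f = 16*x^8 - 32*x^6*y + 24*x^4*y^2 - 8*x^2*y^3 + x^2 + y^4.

3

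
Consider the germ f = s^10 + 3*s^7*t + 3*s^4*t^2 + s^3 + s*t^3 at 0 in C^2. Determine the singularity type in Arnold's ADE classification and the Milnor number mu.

The Hessian of f at 0 has rank 0. Corank 2; j^3 = s^3 is a perfect cube, so E-series; the 4-jet and mu = 7 give E_7.

Type E_7, Milnor number mu = 7.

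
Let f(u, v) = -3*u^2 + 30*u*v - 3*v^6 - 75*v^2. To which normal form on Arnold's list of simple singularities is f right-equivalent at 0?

The Hessian of f at 0 has rank 1. Corank 1: A-series; mu = 5 gives A_5.

A_{5}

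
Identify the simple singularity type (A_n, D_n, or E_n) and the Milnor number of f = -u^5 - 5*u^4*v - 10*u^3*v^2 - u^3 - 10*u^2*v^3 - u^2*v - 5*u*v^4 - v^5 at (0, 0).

Type D6, Milnor number mu = 6.

The Hessian of f at 0 has rank 0. Corank 2; j^3 = -u^2*(u + v) has shape L^2 M (L != M), so D-series; mu = 6 gives D_6.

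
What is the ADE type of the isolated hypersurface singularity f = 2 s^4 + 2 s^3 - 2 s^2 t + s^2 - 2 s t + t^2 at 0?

A_{3}

The Hessian of f at 0 has rank 1. Corank 1: A-series; mu = 3 gives A_3.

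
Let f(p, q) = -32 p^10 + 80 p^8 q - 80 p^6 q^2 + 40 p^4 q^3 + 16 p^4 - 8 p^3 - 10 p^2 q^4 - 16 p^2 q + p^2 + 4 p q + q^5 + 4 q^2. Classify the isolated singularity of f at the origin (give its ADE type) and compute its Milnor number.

Type A_4, Milnor number mu = 4.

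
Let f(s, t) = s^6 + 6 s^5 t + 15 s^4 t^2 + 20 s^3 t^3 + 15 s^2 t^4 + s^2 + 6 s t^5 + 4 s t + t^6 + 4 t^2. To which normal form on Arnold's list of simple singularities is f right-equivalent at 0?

The Hessian of f at 0 is [[2, 4], [4, 8]] with rank 1, so corank 1. A Groebner basis of the Jacobian ideal J(f) in C{s,t} is {t^5, s + 2*t}; counting standard monomials gives mu = 5. Corank 1: A-series; mu = 5 gives A_5.

A_{5}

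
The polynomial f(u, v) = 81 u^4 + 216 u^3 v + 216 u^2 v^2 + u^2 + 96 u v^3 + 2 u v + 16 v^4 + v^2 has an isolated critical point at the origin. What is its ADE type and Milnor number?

The Hessian of f at 0 has rank 1. Corank 1: A-series; mu = 3 gives A_3.

Type A_3, Milnor number mu = 3.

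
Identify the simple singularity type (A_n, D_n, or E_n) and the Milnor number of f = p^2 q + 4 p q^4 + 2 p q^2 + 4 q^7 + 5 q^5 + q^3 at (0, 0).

Type D_{6}, Milnor number mu = 6.

The Hessian of f at 0 is [[0, 0], [0, 0]] with rank 0, so corank 2. A Groebner basis of the Jacobian ideal J(f) in C{p,q} is {p*q/2 + q^4 + q^2/2, p*q^2 + q^3, p^2 - p*q/2 - 3*q^2/2}; counting standard monomials gives mu = 6. Corank 2; j^3 = q*(p + q)^2 has shape L^2 M (L != M), so D-series; mu = 6 gives D_6.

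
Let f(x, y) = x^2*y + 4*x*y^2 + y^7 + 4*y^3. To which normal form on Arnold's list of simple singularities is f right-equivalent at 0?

D_{8}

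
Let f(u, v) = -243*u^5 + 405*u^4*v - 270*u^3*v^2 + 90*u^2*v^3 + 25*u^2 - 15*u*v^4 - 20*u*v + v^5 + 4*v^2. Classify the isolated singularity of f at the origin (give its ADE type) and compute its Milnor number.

The Hessian of f at 0 is [[50, -20], [-20, 8]] with rank 1, so corank 1. A Groebner basis of the Jacobian ideal J(f) in C{u,v} is {v^4, u - 2*v/5}; counting standard monomials gives mu = 4. Corank 1: A-series; mu = 4 gives A_4.

Type A_{4}, Milnor number mu = 4.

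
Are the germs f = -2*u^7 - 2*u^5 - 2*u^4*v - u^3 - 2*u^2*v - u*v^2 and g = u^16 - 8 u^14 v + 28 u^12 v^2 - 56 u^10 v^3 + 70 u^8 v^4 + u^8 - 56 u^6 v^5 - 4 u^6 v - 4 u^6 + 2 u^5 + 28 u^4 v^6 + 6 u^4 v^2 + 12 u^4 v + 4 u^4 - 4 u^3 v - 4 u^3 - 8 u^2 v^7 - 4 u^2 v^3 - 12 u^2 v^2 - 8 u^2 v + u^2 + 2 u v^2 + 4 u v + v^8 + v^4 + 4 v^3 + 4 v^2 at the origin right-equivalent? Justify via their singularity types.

The Hessian of f at 0 has rank 0. Corank 2; j^3 = -u*(u + v)^2 has shape L^2 M (L != M), so D-series; mu = 8 gives D_8. The Hessian of g at 0 has rank 1. Corank 1: A-series; mu = 7 gives A_7. f is D_8 but g is A_7, hence not right-equivalent.

No.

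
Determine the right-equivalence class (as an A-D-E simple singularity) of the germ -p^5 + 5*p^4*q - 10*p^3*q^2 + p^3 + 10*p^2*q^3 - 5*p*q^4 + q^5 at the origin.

The Hessian of f at 0 has rank 0. Corank 2; j^3 = p^3 is a perfect cube, so E-series; the 5-jet and mu = 8 give E_8.

E_{8}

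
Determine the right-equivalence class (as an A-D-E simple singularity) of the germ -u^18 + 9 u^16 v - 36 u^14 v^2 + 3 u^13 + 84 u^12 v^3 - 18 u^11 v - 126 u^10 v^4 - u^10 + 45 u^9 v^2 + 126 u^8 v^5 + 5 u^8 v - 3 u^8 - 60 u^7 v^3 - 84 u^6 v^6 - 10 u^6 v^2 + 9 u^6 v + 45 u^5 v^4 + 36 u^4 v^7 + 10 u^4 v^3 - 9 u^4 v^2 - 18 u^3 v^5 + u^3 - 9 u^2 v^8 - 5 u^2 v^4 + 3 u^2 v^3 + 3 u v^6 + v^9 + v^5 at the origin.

E_{8}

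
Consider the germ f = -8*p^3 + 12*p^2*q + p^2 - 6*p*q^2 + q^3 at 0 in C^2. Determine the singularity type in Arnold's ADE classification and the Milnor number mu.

Type A2, Milnor number mu = 2.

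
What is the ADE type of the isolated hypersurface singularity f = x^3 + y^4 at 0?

The Hessian of f at 0 is [[0, 0], [0, 0]] with rank 0, so corank 2. A Groebner basis of the Jacobian ideal J(f) in C{x,y} is {y^3, x^2}; counting standard monomials gives mu = 6. Corank 2; j^3 = x^3 is a perfect cube, so E-series; the 4-jet and mu = 6 give E_6.

E6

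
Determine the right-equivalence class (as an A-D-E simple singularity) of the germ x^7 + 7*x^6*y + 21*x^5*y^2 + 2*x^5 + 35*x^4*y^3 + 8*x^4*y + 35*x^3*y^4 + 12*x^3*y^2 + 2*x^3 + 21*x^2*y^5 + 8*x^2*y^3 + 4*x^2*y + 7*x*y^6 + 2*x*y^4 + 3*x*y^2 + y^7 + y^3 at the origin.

The Hessian of f at 0 has rank 0. Corank 2; j^3 = (x + y)*(2*x^2 + 2*x*y + y^2) splits into three distinct lines over C (the quadratic factor has nonzero discriminant), so D_4.

D_{4}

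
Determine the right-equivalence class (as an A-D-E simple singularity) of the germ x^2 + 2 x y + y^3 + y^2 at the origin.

A_2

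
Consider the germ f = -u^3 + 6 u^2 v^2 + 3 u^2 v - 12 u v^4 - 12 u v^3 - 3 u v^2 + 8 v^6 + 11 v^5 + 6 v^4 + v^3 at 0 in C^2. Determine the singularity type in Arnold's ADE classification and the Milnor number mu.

Type E8, Milnor number mu = 8.

The Hessian of f at 0 has rank 0. Corank 2; j^3 = -(u - v)^3 is a perfect cube, so E-series; the 5-jet and mu = 8 give E_8.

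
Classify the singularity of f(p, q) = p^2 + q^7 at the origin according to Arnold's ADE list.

The Hessian of f at 0 has rank 1. Corank 1: A-series; mu = 6 gives A_6.

A6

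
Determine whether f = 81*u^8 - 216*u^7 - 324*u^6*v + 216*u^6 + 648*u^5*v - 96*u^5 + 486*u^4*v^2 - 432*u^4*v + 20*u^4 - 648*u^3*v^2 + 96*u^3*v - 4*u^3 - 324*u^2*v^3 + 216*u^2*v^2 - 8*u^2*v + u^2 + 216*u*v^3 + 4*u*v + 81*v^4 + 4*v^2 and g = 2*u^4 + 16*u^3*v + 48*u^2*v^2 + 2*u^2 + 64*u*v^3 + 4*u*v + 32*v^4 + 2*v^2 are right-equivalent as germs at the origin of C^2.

The Hessian of f at 0 is [[2, 4], [4, 8]] with rank 1, so corank 1. A Groebner basis of the Jacobian ideal J(f) in C{u,v} is {u^2 - u/2 - v, u*v + u/4 + v/2, -u/8 + v^2 - v/4}; counting standard monomials gives mu = 3. Corank 1: A-series; mu = 3 gives A_3. The Hessian of g at 0 is [[4, 4], [4, 4]] with rank 1, so corank 1. A Groebner basis of the Jacobian ideal J(g) in C{u,v} is {v^3, u + v}; counting standard monomials gives mu = 3. Corank 1: A-series; mu = 3 gives A_3. Both have type A_3, hence right-equivalent.

Yes.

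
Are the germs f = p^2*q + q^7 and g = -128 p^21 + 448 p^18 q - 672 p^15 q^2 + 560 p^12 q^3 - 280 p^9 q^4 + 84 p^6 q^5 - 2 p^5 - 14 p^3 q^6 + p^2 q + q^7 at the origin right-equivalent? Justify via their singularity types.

The Hessian of f at 0 is [[0, 0], [0, 0]] with rank 0, so corank 2. A Groebner basis of the Jacobian ideal J(f) in C{p,q} is {p^2/7 + q^6, p^3, p*q}; counting standard monomials gives mu = 8. Corank 2; j^3 = p^2*q has shape L^2 M (L != M), so D-series; mu = 8 gives D_8. The Hessian of g at 0 is [[0, 0], [0, 0]] with rank 0, so corank 2. A Groebner basis of the Jacobian ideal J(g) in C{p,q} is {p^2/7 + q^6, p^3, p*q}; counting standard monomials gives mu = 8. Corank 2; j^3 = p^2*q has shape L^2 M (L != M), so D-series; mu = 8 gives D_8. Both have type D_8, hence right-equivalent.

Yes.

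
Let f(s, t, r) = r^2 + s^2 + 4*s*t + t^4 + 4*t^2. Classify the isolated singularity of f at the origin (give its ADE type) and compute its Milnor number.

The Hessian of f at 0 has rank 2. Corank 1: A-series; mu = 3 gives A_3.

Type A_3, Milnor number mu = 3.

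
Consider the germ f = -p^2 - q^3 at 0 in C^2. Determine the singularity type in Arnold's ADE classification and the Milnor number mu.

Type A_2, Milnor number mu = 2.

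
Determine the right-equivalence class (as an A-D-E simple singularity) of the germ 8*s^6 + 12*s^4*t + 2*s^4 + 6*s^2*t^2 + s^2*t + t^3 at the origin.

D_{4}

The Hessian of f at 0 has rank 0. Corank 2; j^3 = t*(s^2 + t^2) splits into three distinct lines over C (the quadratic factor has nonzero discriminant), so D_4.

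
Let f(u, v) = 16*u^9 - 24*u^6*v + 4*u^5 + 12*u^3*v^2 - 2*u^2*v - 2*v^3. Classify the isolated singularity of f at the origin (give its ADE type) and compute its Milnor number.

The Hessian of f at 0 is [[0, 0], [0, 0]] with rank 0, so corank 2. A Groebner basis of the Jacobian ideal J(f) in C{u,v} is {v^3, u^2 + 3*v^2, u*v}; counting standard monomials gives mu = 4. Corank 2; j^3 = -2*v*(u^2 + v^2) splits into three distinct lines over C (the quadratic factor has nonzero discriminant), so D_4.

Type D_{4}, Milnor number mu = 4.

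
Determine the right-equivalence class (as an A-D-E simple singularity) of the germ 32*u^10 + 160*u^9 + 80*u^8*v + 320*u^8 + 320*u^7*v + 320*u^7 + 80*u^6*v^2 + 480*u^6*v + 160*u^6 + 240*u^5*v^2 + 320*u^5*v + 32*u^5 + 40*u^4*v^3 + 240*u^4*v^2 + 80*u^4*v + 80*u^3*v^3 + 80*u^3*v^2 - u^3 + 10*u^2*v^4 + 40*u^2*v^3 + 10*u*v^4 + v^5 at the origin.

The Hessian of f at 0 has rank 0. Corank 2; j^3 = -u^3 is a perfect cube, so E-series; the 5-jet and mu = 8 give E_8.

E_8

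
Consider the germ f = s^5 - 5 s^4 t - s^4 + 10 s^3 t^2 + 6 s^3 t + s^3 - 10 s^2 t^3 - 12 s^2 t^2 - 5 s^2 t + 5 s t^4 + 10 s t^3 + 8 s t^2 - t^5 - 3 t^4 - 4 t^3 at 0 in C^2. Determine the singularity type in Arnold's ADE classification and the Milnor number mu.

Type D5, Milnor number mu = 5.

The Hessian of f at 0 is [[0, 0], [0, 0]] with rank 0, so corank 2. A Groebner basis of the Jacobian ideal J(f) in C{s,t} is {s*t^2 - 2*s*t/5 + 4*t^2/5, -s*t/5 + t^3 + 2*t^2/5, s^2 - 16*s*t/5 + 12*t^2/5}; counting standard monomials gives mu = 5. Corank 2; j^3 = (s - 2*t)^2*(s - t) has shape L^2 M (L != M), so D-series; mu = 5 gives D_5.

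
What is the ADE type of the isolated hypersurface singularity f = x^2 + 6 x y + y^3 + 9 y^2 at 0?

A2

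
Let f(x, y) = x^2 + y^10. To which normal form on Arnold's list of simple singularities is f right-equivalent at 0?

The Hessian of f at 0 is [[2, 0], [0, 0]] with rank 1, so corank 1. A Groebner basis of the Jacobian ideal J(f) in C{x,y} is {y^9, x}; counting standard monomials gives mu = 9. Corank 1: A-series; mu = 9 gives A_9.

A_9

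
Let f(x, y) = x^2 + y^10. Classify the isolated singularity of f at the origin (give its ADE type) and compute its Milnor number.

The Hessian of f at 0 has rank 1. Corank 1: A-series; mu = 9 gives A_9.

Type A_{9}, Milnor number mu = 9.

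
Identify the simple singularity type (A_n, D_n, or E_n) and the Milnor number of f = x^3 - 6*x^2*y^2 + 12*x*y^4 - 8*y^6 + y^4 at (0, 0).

The Hessian of f at 0 has rank 0. Corank 2; j^3 = x^3 is a perfect cube, so E-series; the 4-jet and mu = 6 give E_6.

Type E_6, Milnor number mu = 6.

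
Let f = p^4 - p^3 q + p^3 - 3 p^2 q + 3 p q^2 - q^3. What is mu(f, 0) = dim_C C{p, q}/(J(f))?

7

The Hessian of f at 0 is [[0, 0], [0, 0]] with rank 0, so corank 2. A Groebner basis of the Jacobian ideal J(f) in C{p,q} is {3*p^2 - 6*p*q + q^4 + q^3 + 3*q^2, p^3 + 3*p^2 - 6*p*q + 3*q^2, p^2*q + 3*p^2 - 6*p*q + 3*q^2, 2*p^2 + p*q^2 - 4*p*q - q^3/3 + 2*q^2}; counting standard monomials gives mu = 7. Corank 2; j^3 = (p - q)^3 is a perfect cube, so E-series; the 4-jet and mu = 7 give E_7.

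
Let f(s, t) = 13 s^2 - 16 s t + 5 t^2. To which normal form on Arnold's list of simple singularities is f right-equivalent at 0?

The Hessian of f at 0 has rank 2. Corank 0: nondegenerate Morse point, so A_1.

A_{1}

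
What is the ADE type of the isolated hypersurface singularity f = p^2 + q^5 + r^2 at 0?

A4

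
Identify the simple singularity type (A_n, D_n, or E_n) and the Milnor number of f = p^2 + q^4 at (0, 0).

The Hessian of f at 0 has rank 1. Corank 1: A-series; mu = 3 gives A_3.

Type A3, Milnor number mu = 3.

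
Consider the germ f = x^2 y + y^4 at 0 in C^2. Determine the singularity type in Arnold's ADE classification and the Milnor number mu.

The Hessian of f at 0 has rank 0. Corank 2; j^3 = x^2*y has shape L^2 M (L != M), so D-series; mu = 5 gives D_5.

Type D_{5}, Milnor number mu = 5.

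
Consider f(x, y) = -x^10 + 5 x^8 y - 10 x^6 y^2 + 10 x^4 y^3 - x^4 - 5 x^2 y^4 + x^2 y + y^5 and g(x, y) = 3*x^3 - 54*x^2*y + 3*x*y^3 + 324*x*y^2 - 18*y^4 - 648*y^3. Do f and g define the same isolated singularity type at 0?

No.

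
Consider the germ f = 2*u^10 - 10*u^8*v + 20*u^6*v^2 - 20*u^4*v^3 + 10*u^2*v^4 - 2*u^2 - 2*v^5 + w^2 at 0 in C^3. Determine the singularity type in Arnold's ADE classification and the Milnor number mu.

Type A4, Milnor number mu = 4.

The Hessian of f at 0 is [[-4, 0, 0], [0, 0, 0], [0, 0, 2]] with rank 2, so corank 1. A Groebner basis of the Jacobian ideal J(f) in C{u,v,w} is {v^4, u, w}; counting standard monomials gives mu = 4. Corank 1: A-series; mu = 4 gives A_4.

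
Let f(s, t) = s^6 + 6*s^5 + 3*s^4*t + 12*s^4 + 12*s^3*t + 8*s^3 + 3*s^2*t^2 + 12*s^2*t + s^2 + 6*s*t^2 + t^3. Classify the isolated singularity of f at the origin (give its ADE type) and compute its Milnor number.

The Hessian of f at 0 has rank 1. Corank 1: A-series; mu = 2 gives A_2.

Type A_{2}, Milnor number mu = 2.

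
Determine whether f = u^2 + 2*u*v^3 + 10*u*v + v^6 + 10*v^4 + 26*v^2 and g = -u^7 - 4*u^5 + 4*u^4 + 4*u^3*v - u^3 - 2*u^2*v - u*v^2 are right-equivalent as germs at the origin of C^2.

The Hessian of f at 0 has rank 2. Corank 0: nondegenerate Morse point, so A_1. The Hessian of g at 0 has rank 0. Corank 2; j^3 = -u*(u + v)^2 has shape L^2 M (L != M), so D-series; mu = 8 gives D_8. f is A_1 but g is D_8, hence not right-equivalent.

No.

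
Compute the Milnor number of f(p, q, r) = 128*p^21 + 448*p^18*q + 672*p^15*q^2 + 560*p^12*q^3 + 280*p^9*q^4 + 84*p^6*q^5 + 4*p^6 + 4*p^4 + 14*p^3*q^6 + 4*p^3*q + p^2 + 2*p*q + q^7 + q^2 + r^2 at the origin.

6

The Hessian of f at 0 has rank 2. Corank 1: A-series; mu = 6 gives A_6.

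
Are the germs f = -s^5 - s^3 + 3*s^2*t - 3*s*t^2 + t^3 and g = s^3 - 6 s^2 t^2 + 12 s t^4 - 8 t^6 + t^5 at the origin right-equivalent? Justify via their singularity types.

The Hessian of f at 0 has rank 0. Corank 2; j^3 = -(s - t)^3 is a perfect cube, so E-series; the 5-jet and mu = 8 give E_8. The Hessian of g at 0 has rank 0. Corank 2; j^3 = s^3 is a perfect cube, so E-series; the 5-jet and mu = 8 give E_8. Both have type E_8, hence right-equivalent.

Yes.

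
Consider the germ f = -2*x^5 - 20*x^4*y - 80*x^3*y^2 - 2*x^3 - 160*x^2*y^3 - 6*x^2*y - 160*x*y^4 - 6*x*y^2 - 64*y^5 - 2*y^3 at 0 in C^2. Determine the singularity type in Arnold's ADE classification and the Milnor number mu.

Type E_{8}, Milnor number mu = 8.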